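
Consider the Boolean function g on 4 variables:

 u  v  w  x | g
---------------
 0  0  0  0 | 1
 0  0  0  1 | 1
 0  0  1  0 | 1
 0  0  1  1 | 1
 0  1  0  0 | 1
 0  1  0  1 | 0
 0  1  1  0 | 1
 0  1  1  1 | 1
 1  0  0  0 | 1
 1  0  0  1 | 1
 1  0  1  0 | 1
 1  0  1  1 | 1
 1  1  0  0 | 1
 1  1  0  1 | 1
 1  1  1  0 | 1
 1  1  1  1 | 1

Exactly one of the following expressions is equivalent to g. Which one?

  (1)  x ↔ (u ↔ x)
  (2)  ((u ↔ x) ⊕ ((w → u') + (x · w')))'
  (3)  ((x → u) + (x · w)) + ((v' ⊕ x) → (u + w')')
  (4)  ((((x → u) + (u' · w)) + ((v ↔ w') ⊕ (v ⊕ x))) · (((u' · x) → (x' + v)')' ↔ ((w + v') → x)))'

(1) fails at (0,0,0,0): the formula yields 0, g is 1.
(2) fails at (0,0,0,1): the formula yields 0, g is 1.
(4) fails at (0,0,0,0): the formula yields 0, g is 1.
That leaves (3). Evaluating it on every row reproduces the table of g exactly.

3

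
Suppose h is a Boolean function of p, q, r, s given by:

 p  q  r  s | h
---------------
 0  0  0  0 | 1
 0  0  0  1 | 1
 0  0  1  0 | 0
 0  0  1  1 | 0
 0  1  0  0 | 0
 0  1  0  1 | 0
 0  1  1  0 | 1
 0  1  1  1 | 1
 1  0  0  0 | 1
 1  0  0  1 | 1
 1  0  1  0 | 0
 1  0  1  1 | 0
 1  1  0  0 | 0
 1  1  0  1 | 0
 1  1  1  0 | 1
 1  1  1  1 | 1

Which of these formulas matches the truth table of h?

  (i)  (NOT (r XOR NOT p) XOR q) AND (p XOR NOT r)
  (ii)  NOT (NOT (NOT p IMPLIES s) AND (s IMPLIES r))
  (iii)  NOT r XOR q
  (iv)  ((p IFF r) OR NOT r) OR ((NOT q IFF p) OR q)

(i) disagrees with h on (0,0,0,0) (formula → 0, table → 1); rule it out.
(ii) disagrees with h on (0,0,0,0) (formula → 0, table → 1); rule it out.
(iv) disagrees with h on (0,1,0,0) (formula → 1, table → 0); rule it out.
(iii) is the remaining candidate, and it agrees with h on all 16 inputs.

iii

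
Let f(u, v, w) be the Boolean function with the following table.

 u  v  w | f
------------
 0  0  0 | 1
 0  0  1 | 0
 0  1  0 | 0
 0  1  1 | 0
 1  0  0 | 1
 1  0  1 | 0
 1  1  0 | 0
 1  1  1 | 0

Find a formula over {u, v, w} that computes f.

f(u, v, w) = ((not u and not v) and not w) or ((u and not v) and not w)

f=1 on 2 inputs: (0,0,0), (1,0,0). Reading each as a conjunction of literals (¬u·¬v·¬w, u·¬v·¬w) and taking the OR gives the canonical DNF.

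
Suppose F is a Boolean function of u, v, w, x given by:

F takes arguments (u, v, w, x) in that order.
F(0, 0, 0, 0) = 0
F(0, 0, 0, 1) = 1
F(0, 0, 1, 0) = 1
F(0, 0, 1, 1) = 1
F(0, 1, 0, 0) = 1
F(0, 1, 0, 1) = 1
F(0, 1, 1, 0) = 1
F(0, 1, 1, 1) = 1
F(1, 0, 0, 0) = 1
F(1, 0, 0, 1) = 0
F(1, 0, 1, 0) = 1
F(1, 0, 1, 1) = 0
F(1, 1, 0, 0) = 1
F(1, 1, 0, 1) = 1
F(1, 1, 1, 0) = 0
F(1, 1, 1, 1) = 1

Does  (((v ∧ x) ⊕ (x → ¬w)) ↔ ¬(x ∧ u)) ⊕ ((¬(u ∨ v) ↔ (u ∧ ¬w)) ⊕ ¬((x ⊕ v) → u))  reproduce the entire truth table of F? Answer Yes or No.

No

Evaluate (((v ∧ x) ⊕ (x → ¬w)) ↔ ¬(x ∧ u)) ⊕ ((¬(u ∨ v) ↔ (u ∧ ¬w)) ⊕ ¬((x ⊕ v) → u)) on each row and compare to F:
  u=0, v=0, w=0, x=0: formula gives 1, but F = 0 ✗
Row (0,0,0,0) is a counterexample, so the formula is not equivalent to F.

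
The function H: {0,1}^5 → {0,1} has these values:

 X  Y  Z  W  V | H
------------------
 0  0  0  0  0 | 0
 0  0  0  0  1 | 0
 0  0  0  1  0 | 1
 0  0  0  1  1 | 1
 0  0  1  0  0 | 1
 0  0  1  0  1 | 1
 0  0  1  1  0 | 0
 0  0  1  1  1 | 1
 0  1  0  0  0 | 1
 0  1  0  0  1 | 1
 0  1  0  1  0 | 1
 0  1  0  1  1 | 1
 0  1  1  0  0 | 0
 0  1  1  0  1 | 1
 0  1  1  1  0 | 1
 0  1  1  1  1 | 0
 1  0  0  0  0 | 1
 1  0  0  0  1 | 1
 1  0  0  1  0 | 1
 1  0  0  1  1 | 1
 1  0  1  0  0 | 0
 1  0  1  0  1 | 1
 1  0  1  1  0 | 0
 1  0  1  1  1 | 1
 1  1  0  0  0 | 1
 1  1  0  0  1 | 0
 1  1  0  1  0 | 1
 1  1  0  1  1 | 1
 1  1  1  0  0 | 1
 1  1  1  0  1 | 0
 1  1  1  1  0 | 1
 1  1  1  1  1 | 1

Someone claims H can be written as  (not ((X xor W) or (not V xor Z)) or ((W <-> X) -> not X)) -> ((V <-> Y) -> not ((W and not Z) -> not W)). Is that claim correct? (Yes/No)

No

Check the formula against H row by row:
  X=0, Y=0, Z=0, W=0, V=0: formula gives 0, H = 0 ✓
  X=0, Y=0, Z=0, W=0, V=1: formula gives 1, but H = 0 ✗
A single disagreement suffices: at (0,0,0,0,1) they differ, so the formula does not compute H.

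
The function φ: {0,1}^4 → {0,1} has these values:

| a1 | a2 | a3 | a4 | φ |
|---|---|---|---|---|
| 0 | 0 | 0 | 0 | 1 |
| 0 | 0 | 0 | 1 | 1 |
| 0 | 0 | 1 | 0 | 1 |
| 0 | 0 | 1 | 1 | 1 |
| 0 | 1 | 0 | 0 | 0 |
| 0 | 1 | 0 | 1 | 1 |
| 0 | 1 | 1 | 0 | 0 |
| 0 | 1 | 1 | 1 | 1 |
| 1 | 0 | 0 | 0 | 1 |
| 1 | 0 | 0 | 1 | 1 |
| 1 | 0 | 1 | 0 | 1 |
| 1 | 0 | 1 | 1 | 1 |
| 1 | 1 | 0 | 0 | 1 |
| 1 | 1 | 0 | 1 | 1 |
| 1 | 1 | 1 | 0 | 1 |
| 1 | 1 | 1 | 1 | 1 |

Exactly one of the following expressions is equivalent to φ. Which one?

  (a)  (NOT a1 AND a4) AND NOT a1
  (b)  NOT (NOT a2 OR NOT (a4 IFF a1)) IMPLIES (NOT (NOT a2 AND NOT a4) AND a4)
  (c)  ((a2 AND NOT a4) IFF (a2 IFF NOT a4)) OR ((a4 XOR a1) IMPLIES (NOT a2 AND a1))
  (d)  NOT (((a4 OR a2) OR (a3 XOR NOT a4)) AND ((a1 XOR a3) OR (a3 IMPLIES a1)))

(a): at (0,0,0,0) it gives 0, but φ = 1 — eliminated.
(c): at (0,0,0,1) it gives 0, but φ = 1 — eliminated.
(d): at (0,0,0,0) it gives 0, but φ = 1 — eliminated.
That leaves (b). Evaluating it on every row reproduces the table of φ exactly.

b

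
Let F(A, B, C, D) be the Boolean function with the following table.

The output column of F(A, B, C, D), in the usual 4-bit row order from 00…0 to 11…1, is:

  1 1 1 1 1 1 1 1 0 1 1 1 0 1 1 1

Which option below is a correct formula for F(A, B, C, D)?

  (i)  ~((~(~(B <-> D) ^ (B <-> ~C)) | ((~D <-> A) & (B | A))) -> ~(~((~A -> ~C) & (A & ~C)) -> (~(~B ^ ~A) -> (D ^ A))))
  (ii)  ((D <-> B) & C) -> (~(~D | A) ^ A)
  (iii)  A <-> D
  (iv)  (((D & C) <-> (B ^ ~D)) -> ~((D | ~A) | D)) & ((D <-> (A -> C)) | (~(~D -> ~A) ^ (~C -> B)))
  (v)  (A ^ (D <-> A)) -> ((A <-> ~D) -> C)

(i) disagrees with F on (0,0,0,0) (formula → 0, table → 1); rule it out.
(ii) disagrees with F on (0,0,1,0) (formula → 0, table → 1); rule it out.
(iii) disagrees with F on (0,0,0,1) (formula → 0, table → 1); rule it out.
(iv) disagrees with F on (0,0,0,0) (formula → 0, table → 1); rule it out.
(v) is the remaining candidate, and it agrees with F on all 16 inputs.

v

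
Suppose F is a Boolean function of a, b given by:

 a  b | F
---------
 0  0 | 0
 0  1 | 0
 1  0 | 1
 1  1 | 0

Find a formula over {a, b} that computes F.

1 only at (1,0): a AND NOT b.

F(a, b) = a AND NOT b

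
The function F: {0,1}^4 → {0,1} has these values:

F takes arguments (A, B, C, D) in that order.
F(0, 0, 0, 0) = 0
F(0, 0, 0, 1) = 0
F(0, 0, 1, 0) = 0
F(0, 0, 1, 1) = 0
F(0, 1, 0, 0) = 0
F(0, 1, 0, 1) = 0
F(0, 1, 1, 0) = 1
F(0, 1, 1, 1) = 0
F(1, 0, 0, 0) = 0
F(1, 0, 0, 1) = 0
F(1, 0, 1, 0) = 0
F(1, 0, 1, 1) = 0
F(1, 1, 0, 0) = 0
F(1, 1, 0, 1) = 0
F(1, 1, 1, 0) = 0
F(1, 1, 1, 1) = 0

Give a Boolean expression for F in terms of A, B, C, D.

F(A, B, C, D) = ((¬A ∧ B) ∧ C) ∧ ¬D

Only row (0,1,1,0) gives 1. That row's minterm ¬A·B·C·¬D is F directly.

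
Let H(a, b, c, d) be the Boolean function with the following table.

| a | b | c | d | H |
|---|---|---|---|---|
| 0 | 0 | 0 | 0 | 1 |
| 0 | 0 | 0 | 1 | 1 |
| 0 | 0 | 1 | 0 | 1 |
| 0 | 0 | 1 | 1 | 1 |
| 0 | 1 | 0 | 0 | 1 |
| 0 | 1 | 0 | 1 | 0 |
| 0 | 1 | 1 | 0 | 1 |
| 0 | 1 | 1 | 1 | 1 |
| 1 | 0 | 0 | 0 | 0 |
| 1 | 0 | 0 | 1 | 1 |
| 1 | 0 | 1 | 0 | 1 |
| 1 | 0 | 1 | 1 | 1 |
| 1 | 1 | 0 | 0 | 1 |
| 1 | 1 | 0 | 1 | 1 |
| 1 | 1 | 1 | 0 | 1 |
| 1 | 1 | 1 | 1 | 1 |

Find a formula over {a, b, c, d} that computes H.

H(a, b, c, d) = NOT ((((NOT a AND b) AND NOT c) AND d) OR (((a AND NOT b) AND NOT c) AND NOT d))

H is 0 on only 2 rows — (0,1,0,1), (1,0,0,0). Writing each as a minterm (¬a·b·¬c·d, a·¬b·¬c·¬d) and OR-ing them characterizes exactly where H=0, so H is the negation of that disjunction.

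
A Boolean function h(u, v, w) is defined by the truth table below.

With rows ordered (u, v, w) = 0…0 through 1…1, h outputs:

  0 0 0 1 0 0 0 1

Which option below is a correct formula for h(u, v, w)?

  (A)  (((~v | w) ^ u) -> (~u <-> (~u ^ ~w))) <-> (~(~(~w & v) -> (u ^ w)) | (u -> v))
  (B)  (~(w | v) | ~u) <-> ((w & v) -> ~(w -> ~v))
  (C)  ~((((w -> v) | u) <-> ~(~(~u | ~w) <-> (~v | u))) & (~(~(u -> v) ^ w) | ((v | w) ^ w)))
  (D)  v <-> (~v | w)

(A): at (0,0,1) it gives 1, but h = 0 — eliminated.
(B): at (0,0,0) it gives 1, but h = 0 — eliminated.
(C): at (0,0,1) it gives 1, but h = 0 — eliminated.
Only (D) survives; checking it on all 8 rows confirms it matches h.

D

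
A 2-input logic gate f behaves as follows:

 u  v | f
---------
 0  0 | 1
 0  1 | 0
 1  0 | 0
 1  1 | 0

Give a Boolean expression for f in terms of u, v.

f(u, v) = ¬(u ∨ v)

The output is 1 only when every input is 0 — NOR of all inputs.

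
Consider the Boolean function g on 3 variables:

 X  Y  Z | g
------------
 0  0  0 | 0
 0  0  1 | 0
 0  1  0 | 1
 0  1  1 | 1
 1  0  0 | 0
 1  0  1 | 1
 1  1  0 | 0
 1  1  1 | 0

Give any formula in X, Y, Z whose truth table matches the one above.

g=1 on 3 inputs: (0,1,0), (0,1,1), (1,0,1). Reading each as a conjunction of literals (¬X·Y·¬Z, ¬X·Y·Z, X·¬Y·Z) and taking the OR gives the canonical DNF.

g(X, Y, Z) = (((¬X ∧ Y) ∧ ¬Z) ∨ ((¬X ∧ Y) ∧ Z)) ∨ ((X ∧ ¬Y) ∧ Z)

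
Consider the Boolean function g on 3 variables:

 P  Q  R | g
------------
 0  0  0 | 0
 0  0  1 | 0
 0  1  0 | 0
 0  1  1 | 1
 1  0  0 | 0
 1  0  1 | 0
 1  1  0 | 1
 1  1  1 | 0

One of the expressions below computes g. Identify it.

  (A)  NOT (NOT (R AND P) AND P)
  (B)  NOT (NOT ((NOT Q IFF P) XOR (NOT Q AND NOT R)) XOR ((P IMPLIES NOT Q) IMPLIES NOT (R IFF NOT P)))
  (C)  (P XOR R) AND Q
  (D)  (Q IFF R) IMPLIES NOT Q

(A) fails at (0,0,0): the formula yields 1, g is 0.
(B) fails at (1,1,1): the formula yields 1, g is 0.
(D) fails at (0,0,0): the formula yields 1, g is 0.
(C) is the remaining candidate, and it agrees with g on all 8 inputs.

C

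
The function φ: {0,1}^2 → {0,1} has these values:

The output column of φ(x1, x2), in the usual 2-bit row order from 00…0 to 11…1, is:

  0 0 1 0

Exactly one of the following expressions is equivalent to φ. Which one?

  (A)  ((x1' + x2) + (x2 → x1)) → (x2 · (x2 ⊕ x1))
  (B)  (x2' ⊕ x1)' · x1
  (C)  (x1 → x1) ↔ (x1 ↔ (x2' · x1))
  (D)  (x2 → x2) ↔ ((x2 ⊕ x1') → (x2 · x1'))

B

(A) disagrees with φ on (0,1) (formula → 1, table → 0); rule it out.
(C) disagrees with φ on (0,0) (formula → 1, table → 0); rule it out.
(D) disagrees with φ on (0,1) (formula → 1, table → 0); rule it out.
(B) is the remaining candidate, and it agrees with φ on all 4 inputs.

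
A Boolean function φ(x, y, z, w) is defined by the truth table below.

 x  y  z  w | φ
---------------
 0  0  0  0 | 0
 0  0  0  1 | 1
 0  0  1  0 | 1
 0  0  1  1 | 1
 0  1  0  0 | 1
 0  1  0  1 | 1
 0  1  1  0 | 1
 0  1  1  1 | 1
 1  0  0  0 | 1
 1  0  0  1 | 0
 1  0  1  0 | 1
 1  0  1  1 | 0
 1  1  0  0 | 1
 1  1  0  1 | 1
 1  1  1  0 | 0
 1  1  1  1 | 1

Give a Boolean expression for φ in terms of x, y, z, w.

φ is 0 on only 4 rows — (0,0,0,0), (1,0,0,1), (1,0,1,1), (1,1,1,0). Writing each as a minterm (¬x·¬y·¬z·¬w, x·¬y·¬z·w, x·¬y·z·w, x·y·z·¬w) and OR-ing them characterizes exactly where φ=0, so φ is the negation of that disjunction.

φ(x, y, z, w) = ~((((((~x & ~y) & ~z) & ~w) | (((x & ~y) & ~z) & w)) | (((x & ~y) & z) & w)) | (((x & y) & z) & ~w))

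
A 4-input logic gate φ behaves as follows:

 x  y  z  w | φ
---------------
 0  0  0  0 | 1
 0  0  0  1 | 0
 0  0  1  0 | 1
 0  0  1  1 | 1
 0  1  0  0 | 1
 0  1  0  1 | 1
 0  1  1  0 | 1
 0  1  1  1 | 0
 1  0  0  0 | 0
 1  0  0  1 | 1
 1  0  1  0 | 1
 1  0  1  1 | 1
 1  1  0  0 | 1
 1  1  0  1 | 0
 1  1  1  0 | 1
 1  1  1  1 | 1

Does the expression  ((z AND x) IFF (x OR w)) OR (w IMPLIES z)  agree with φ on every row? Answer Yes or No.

No

Check the formula against φ row by row:
  x=0, y=0, z=0, w=0: formula gives 1, φ = 1 ✓
  x=0, y=0, z=0, w=1: formula gives 0, φ = 0 ✓
  x=0, y=0, z=1, w=0: formula gives 1, φ = 1 ✓
  x=0, y=0, z=1, w=1: formula gives 1, φ = 1 ✓
  …
  x=0, y=1, z=0, w=1: formula gives 0, but φ = 1 ✗
Since they disagree at (0,1,0,1), the expression is not a correct formula for φ.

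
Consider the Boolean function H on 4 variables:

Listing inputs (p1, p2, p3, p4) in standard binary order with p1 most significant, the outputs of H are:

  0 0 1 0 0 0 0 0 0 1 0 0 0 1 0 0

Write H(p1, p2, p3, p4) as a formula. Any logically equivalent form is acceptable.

Collect the rows where H=1 — (0,0,1,0), (1,0,0,1), (1,1,0,1) — and write one minterm per row: ¬p1·¬p2·p3·¬p4, p1·¬p2·¬p3·p4, p1·p2·¬p3·p4. Their union (logical OR) reproduces the table exactly.

H(p1, p2, p3, p4) = ((((~p1 & ~p2) & p3) & ~p4) | (((p1 & ~p2) & ~p3) & p4)) | (((p1 & p2) & ~p3) & p4)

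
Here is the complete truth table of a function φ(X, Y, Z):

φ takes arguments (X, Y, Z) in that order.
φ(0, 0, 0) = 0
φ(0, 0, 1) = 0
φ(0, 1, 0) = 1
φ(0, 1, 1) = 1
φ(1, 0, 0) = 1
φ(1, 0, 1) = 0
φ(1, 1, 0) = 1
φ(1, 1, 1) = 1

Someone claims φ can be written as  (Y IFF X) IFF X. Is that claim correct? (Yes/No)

Check the formula against φ row by row:
  X=0, Y=0, Z=0: formula gives 0, φ = 0 ✓
  X=0, Y=0, Z=1: formula gives 0, φ = 0 ✓
  X=0, Y=1, Z=0: formula gives 1, φ = 1 ✓
  X=0, Y=1, Z=1: formula gives 1, φ = 1 ✓
  X=1, Y=0, Z=0: formula gives 0, but φ = 1 ✗
Since they disagree at (1,0,0), the expression is not a correct formula for φ.

No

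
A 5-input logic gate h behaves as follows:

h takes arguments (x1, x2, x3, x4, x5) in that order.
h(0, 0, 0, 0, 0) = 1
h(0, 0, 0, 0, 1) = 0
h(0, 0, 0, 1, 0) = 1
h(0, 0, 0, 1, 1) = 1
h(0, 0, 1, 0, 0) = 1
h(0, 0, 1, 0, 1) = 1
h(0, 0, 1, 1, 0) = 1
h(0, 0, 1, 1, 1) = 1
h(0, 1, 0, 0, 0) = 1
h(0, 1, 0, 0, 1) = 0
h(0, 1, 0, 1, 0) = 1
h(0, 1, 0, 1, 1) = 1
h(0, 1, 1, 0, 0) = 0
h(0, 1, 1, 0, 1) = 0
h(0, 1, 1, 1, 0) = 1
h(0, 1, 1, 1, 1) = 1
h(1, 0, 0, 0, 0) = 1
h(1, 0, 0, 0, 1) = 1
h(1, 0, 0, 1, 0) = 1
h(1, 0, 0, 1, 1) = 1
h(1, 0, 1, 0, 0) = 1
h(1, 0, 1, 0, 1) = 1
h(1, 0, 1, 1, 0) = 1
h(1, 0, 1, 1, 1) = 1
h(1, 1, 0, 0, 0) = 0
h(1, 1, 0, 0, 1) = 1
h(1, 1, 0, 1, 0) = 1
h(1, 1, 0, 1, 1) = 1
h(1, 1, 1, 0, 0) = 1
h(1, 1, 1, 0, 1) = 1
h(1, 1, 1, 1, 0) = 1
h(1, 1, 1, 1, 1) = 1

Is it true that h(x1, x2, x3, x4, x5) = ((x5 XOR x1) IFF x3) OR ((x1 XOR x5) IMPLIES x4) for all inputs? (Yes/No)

No

Test each input against both h and the formula:
  x1=0, x2=0, x3=0, x4=0, x5=0: formula gives 1, h = 1 ✓
  x1=0, x2=0, x3=0, x4=0, x5=1: formula gives 0, h = 0 ✓
  x1=0, x2=0, x3=0, x4=1, x5=0: formula gives 1, h = 1 ✓
  x1=0, x2=0, x3=0, x4=1, x5=1: formula gives 1, h = 1 ✓
  …
  x1=0, x2=1, x3=1, x4=0, x5=0: formula gives 1, but h = 0 ✗
A single disagreement suffices: at (0,1,1,0,0) they differ, so the formula does not compute h.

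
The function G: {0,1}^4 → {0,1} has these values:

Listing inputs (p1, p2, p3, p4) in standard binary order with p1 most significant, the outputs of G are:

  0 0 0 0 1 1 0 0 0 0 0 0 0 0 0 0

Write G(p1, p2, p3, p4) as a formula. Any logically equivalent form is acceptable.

G(p1, p2, p3, p4) = (((NOT p1 AND p2) AND NOT p3) AND NOT p4) OR (((NOT p1 AND p2) AND NOT p3) AND p4)

The 1-rows are (0,1,0,0), (0,1,0,1). Each contributes one minterm — ¬p1·p2·¬p3·¬p4; ¬p1·p2·¬p3·p4 — and their disjunction is a sum-of-products form of G.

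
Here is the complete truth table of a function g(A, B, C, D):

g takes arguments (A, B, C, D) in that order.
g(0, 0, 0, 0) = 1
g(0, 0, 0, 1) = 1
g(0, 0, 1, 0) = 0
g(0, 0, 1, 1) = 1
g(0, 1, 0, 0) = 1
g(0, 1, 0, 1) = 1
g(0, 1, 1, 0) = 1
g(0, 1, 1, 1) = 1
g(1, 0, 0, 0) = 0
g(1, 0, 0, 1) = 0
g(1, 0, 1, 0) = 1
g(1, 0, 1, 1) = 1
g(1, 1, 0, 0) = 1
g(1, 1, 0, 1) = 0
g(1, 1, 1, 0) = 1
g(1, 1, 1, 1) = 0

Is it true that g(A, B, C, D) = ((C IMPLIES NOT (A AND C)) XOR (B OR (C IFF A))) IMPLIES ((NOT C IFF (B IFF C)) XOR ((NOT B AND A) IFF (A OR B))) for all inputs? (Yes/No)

Evaluate ((C IMPLIES NOT (A AND C)) XOR (B OR (C IFF A))) IMPLIES ((NOT C IFF (B IFF C)) XOR ((NOT B AND A) IFF (A OR B))) on each row and compare to g:
  A=0, B=0, C=0, D=0: formula gives 1, g = 1 ✓
  A=0, B=0, C=0, D=1: formula gives 1, g = 1 ✓
  A=0, B=0, C=1, D=0: formula gives 0, g = 0 ✓
  A=0, B=0, C=1, D=1: formula gives 0, but g = 1 ✗
A single disagreement suffices: at (0,0,1,1) they differ, so the formula does not compute g.

No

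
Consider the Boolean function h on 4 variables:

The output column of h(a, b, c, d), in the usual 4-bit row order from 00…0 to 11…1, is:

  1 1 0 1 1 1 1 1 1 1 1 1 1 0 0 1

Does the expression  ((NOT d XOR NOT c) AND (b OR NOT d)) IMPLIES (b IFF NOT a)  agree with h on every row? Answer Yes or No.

Evaluate ((NOT d XOR NOT c) AND (b OR NOT d)) IMPLIES (b IFF NOT a) on each row and compare to h:
  a=0, b=0, c=0, d=0: formula gives 1, h = 1 ✓
  a=0, b=0, c=0, d=1: formula gives 1, h = 1 ✓
  a=0, b=0, c=1, d=0: formula gives 0, h = 0 ✓
  a=0, b=0, c=1, d=1: formula gives 1, h = 1 ✓
  … (the remaining 12 rows also agree.)
No disagreement on any input; they are logically equivalent.

Yes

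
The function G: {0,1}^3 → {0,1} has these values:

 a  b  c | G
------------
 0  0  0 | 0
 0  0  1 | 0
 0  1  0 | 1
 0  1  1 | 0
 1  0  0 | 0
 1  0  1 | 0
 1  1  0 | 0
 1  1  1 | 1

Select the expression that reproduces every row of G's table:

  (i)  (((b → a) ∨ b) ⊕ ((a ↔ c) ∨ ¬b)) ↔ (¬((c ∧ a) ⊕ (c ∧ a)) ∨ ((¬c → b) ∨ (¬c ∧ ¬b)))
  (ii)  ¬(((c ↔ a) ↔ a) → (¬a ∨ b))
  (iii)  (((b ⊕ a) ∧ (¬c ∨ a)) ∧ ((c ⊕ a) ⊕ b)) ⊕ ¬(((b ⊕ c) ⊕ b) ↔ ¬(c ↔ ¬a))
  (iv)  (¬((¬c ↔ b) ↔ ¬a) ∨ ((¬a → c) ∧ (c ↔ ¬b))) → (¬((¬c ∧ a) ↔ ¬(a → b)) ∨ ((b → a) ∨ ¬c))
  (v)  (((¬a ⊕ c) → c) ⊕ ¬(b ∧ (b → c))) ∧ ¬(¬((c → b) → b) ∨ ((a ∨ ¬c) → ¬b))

v

(i): at (0,1,0) it gives 0, but G = 1 — eliminated.
(ii): at (0,1,0) it gives 0, but G = 1 — eliminated.
(iii): at (0,0,0) it gives 1, but G = 0 — eliminated.
(iv): at (0,0,0) it gives 1, but G = 0 — eliminated.
That leaves (v). Evaluating it on every row reproduces the table of G exactly.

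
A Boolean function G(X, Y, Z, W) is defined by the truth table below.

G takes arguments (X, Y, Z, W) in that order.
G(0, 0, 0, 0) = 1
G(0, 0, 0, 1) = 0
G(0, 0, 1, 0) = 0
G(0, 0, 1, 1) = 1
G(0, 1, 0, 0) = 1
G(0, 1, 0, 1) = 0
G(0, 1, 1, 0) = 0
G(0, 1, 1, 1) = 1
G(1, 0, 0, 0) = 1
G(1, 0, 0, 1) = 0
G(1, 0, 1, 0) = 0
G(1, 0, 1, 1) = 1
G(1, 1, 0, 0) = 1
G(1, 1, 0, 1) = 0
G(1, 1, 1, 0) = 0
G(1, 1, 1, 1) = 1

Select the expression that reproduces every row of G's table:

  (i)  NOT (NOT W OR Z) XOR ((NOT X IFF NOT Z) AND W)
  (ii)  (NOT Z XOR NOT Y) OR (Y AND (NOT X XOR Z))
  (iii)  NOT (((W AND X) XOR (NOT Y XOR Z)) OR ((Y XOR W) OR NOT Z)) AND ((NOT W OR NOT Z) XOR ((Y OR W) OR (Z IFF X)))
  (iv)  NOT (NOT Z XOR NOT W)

iv

(i): at (0,0,0,0) it gives 0, but G = 1 — eliminated.
(ii): at (0,0,0,0) it gives 0, but G = 1 — eliminated.
(iii): at (0,0,0,0) it gives 0, but G = 1 — eliminated.
That leaves (iv). Evaluating it on every row reproduces the table of G exactly.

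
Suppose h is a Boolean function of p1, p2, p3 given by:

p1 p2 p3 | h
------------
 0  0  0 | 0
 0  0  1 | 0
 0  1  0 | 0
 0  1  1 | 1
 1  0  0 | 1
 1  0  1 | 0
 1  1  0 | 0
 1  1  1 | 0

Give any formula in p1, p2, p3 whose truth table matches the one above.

The 1-rows are (0,1,1), (1,0,0). Each contributes one minterm — ¬p1·p2·p3; p1·¬p2·¬p3 — and their disjunction is a sum-of-products form of h.

h(p1, p2, p3) = ((NOT p1 AND p2) AND p3) OR ((p1 AND NOT p2) AND NOT p3)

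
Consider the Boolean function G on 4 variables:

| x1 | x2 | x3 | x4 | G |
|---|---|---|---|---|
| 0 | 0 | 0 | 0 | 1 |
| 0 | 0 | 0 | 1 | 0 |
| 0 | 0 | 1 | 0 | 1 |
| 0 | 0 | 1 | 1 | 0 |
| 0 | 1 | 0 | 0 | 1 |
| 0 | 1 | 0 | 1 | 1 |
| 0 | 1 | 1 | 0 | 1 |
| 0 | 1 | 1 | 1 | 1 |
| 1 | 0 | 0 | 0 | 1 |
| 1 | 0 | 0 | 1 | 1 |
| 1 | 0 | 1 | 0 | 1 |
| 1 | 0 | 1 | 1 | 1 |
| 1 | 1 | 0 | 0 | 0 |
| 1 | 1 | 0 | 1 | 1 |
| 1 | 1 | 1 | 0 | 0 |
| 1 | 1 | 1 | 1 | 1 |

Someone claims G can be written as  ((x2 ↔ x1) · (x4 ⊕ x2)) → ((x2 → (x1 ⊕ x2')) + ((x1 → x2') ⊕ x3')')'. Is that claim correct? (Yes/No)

Test each input against both G and the formula:
  x1=0, x2=0, x3=0, x4=0: formula gives 1, G = 1 ✓
  x1=0, x2=0, x3=0, x4=1: formula gives 0, G = 0 ✓
  x1=0, x2=0, x3=1, x4=0: formula gives 1, G = 1 ✓
  x1=0, x2=0, x3=1, x4=1: formula gives 0, G = 0 ✓
  …and likewise for the remaining 12 rows.
All 16 rows match — the expression computes G exactly.

Yes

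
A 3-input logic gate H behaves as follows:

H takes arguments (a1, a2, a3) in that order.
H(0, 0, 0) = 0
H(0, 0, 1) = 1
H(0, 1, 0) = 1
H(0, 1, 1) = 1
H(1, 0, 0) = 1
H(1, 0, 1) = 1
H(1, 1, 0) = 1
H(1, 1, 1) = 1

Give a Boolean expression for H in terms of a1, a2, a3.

H(a1, a2, a3) = (a1 ∨ a2) ∨ a3

The output is 1 whenever at least one input is 1 — the OR of all inputs.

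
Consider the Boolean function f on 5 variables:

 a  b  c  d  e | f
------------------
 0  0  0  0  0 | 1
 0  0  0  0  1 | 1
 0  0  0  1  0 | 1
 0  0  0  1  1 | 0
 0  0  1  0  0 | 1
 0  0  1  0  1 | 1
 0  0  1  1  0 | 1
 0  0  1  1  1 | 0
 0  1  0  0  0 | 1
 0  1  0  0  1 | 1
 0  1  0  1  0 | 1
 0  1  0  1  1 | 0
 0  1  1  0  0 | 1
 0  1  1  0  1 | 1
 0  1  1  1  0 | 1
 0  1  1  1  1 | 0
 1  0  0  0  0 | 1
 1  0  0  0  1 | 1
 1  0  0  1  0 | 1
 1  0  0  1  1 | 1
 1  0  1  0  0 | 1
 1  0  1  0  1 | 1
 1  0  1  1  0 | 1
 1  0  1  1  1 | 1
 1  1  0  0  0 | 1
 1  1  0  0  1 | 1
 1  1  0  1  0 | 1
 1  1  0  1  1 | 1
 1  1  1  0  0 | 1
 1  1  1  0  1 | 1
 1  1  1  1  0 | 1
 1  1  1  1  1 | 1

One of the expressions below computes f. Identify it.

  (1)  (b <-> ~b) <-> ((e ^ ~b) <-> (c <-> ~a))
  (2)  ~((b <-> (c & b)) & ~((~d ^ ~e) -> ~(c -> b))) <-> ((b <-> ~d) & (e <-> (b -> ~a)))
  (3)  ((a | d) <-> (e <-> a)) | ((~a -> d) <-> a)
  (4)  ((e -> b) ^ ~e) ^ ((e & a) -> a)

(1) fails at (0,0,0,0,1): the formula yields 0, f is 1.
(2) fails at (0,0,0,0,0): the formula yields 0, f is 1.
(4) fails at (0,0,0,1,1): the formula yields 1, f is 0.
(3) is the remaining candidate, and it agrees with f on all 32 inputs.

3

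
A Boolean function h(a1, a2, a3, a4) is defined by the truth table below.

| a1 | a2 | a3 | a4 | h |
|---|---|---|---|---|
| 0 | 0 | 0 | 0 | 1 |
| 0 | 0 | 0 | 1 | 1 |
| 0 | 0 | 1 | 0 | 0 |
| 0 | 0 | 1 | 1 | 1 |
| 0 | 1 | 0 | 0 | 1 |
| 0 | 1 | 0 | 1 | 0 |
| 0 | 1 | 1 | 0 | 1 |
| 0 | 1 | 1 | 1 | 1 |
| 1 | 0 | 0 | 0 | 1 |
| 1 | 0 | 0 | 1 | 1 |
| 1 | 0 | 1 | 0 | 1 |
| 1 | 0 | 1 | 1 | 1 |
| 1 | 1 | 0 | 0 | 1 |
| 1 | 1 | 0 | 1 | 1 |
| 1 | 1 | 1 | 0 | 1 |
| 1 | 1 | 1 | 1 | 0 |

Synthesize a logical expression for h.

The 0-rows are (0,0,1,0), (0,1,0,1), (1,1,1,1). Take each as a conjunction (¬a1·¬a2·a3·¬a4, ¬a1·a2·¬a3·a4, a1·a2·a3·a4), form their disjunction, and complement — that gives a formula that is 1 everywhere h is.

h(a1, a2, a3, a4) = ~(((((~a1 & ~a2) & a3) & ~a4) | (((~a1 & a2) & ~a3) & a4)) | (((a1 & a2) & a3) & a4))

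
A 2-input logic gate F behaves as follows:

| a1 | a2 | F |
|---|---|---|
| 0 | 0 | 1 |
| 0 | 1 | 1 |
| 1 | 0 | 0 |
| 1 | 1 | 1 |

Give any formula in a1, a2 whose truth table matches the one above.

This is a1 → a2 (false only at 1,0).

F(a1, a2) = a1 -> a2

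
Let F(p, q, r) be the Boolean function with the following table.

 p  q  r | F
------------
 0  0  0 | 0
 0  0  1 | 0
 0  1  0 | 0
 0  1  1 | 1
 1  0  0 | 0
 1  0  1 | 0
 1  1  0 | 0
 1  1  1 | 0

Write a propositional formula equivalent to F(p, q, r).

F(p, q, r) = (~p & q) & r

F is 1 on exactly one input, (0,1,1), whose minterm is ¬p·q·r. So F is just that conjunction.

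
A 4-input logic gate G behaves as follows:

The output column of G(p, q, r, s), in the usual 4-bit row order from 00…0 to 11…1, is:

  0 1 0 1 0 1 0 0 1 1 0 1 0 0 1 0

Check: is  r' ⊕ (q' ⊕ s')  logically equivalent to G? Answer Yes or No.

Evaluate r' ⊕ (q' ⊕ s') on each row and compare to G:
  p=0, q=0, r=0, s=0: formula gives 1, but G = 0 ✗
Since they disagree at (0,0,0,0), the expression is not a correct formula for G.

No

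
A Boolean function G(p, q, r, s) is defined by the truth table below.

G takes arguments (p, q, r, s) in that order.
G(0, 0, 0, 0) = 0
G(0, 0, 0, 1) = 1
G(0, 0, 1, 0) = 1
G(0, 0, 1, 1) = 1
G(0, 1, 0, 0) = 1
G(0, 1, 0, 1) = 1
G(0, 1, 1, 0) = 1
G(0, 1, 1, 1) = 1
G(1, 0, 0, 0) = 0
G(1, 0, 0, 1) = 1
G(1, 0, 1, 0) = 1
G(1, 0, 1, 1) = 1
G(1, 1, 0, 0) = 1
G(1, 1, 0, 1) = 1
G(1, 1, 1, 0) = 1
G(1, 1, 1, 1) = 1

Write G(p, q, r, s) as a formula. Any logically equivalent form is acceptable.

G(p, q, r, s) = ~((((~p & ~q) & ~r) & ~s) | (((p & ~q) & ~r) & ~s))

G is 0 on only 2 rows — (0,0,0,0), (1,0,0,0). Writing each as a minterm (¬p·¬q·¬r·¬s, p·¬q·¬r·¬s) and OR-ing them characterizes exactly where G=0, so G is the negation of that disjunction.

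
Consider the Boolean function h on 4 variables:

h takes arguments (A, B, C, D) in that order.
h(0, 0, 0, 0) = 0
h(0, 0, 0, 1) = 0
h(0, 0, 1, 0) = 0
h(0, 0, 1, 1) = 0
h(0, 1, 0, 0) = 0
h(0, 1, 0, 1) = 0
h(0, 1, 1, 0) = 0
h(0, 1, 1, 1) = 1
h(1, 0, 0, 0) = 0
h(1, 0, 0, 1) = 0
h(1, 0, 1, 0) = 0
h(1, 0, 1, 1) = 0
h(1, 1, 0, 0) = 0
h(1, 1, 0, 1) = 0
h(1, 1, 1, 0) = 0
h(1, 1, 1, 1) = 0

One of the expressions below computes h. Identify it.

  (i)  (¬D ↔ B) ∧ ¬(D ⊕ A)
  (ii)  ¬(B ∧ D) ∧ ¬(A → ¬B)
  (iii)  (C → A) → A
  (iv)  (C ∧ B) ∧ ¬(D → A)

(i) disagrees with h on (0,1,0,0) (formula → 1, table → 0); rule it out.
(ii) disagrees with h on (0,1,1,1) (formula → 0, table → 1); rule it out.
(iii) disagrees with h on (0,0,1,0) (formula → 1, table → 0); rule it out.
That leaves (iv). Evaluating it on every row reproduces the table of h exactly.

iv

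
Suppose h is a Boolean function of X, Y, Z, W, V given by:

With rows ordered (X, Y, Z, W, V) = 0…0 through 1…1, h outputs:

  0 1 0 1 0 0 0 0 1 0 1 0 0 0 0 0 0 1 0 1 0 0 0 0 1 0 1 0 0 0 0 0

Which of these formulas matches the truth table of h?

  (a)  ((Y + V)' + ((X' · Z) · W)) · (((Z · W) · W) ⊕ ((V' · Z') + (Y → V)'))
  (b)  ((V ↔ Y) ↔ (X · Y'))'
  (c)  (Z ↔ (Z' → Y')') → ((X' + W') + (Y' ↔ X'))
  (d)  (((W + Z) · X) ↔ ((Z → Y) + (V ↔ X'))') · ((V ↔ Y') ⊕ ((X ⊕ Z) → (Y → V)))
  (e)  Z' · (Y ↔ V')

e

(a): at (0,0,0,0,0) it gives 1, but h = 0 — eliminated.
(b): at (0,0,0,0,0) it gives 1, but h = 0 — eliminated.
(c): at (0,0,0,0,0) it gives 1, but h = 0 — eliminated.
(d): at (0,0,0,0,0) it gives 1, but h = 0 — eliminated.
Only (e) survives; checking it on all 32 rows confirms it matches h.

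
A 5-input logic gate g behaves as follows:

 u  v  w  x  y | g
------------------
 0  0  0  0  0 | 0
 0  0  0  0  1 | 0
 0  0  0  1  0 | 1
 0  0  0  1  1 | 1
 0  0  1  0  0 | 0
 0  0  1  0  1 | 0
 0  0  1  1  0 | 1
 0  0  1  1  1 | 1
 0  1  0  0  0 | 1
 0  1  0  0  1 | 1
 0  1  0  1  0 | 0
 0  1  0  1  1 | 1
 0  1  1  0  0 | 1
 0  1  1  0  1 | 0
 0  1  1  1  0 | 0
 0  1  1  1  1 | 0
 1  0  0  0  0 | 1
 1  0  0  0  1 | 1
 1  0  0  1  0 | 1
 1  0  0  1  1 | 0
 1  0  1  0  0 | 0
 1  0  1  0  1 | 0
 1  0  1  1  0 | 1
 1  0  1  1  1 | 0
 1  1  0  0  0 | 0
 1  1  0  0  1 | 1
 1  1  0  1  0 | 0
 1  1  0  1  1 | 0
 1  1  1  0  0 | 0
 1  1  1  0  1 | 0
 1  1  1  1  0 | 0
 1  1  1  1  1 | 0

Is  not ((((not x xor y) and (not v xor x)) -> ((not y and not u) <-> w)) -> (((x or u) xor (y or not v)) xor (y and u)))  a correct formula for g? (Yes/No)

Test each input against both g and the formula:
  u=0, v=0, w=0, x=0, y=0: formula gives 0, g = 0 ✓
  u=0, v=0, w=0, x=0, y=1: formula gives 0, g = 0 ✓
  u=0, v=0, w=0, x=1, y=0: formula gives 1, g = 1 ✓
  u=0, v=0, w=0, x=1, y=1: formula gives 1, g = 1 ✓
  …
  u=0, v=1, w=0, x=0, y=1: formula gives 0, but g = 1 ✗
A single disagreement suffices: at (0,1,0,0,1) they differ, so the formula does not compute g.

No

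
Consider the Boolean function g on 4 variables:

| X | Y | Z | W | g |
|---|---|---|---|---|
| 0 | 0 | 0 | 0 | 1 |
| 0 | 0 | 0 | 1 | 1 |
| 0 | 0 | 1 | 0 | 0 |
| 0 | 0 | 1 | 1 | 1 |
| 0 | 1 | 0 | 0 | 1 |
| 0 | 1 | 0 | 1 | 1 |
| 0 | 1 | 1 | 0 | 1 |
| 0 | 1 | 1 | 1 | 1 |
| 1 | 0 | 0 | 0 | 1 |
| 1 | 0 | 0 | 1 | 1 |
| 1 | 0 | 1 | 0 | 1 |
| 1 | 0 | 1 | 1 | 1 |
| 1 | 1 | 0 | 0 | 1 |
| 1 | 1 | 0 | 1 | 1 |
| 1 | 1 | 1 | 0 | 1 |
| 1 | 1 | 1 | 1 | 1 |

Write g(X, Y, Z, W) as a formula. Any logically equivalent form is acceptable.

g(X, Y, Z, W) = not (((not X and not Y) and Z) and not W)

Only row (0,0,1,0) gives 0. So g is 1 everywhere except there — the complement of the minterm ¬X·¬Y·Z·¬W.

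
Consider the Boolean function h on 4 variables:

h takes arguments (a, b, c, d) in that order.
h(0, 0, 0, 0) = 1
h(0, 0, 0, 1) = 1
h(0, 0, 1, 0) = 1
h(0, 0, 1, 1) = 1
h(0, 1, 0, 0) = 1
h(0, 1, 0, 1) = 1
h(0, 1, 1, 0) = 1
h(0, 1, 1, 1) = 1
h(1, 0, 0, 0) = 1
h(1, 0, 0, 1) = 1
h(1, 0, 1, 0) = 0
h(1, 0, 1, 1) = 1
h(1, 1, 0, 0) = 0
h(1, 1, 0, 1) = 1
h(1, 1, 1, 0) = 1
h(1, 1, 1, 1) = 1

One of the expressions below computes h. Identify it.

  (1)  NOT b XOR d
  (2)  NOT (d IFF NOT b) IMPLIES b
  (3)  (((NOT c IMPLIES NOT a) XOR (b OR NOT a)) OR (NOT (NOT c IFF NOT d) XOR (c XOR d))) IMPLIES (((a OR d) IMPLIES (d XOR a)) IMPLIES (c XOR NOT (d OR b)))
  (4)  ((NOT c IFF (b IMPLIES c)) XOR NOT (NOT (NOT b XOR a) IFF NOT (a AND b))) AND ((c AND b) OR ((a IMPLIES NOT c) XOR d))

(1): at (0,0,0,1) it gives 0, but h = 1 — eliminated.
(2): at (0,0,0,0) it gives 0, but h = 1 — eliminated.
(4): at (0,0,0,0) it gives 0, but h = 1 — eliminated.
(3) is the remaining candidate, and it agrees with h on all 16 inputs.

3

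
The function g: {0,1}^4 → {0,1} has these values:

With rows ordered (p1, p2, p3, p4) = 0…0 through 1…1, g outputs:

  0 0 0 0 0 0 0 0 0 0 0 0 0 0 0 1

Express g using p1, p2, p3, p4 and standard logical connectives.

Only row (1,1,1,1) gives 1. That row's minterm p1·p2·p3·p4 is g directly.

g(p1, p2, p3, p4) = ((p1 ∧ p2) ∧ p3) ∧ p4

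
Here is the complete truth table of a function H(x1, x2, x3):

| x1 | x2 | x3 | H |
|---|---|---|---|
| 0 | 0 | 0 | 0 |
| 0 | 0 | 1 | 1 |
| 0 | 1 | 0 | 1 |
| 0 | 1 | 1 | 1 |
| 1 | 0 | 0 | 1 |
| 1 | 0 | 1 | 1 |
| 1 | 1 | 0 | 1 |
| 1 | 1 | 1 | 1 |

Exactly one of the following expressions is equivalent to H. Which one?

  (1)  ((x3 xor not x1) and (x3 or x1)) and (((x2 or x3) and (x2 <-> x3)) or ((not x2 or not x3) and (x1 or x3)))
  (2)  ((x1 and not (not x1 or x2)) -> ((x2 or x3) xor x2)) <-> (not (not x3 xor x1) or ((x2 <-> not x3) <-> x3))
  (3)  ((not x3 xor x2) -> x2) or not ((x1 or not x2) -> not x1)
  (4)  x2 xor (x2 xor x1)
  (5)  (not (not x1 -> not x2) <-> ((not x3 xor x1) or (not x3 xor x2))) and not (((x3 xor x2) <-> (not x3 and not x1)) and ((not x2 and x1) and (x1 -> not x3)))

(1) fails at (0,0,1): the formula yields 0, H is 1.
(2) fails at (0,0,0): the formula yields 1, H is 0.
(4) fails at (0,0,1): the formula yields 0, H is 1.
(5) fails at (1,0,0): the formula yields 0, H is 1.
Only (3) survives; checking it on all 8 rows confirms it matches H.

3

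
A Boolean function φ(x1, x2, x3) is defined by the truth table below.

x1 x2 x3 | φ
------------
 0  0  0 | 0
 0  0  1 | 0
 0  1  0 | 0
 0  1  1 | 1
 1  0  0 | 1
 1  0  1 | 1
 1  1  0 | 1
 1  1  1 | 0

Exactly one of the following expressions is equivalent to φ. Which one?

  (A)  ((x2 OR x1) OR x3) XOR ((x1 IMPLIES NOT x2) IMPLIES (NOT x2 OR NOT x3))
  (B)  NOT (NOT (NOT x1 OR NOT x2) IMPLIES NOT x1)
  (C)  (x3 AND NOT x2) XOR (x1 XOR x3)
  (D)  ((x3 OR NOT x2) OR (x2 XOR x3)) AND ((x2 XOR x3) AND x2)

(A) fails at (0,0,0): the formula yields 1, φ is 0.
(B) fails at (0,1,1): the formula yields 0, φ is 1.
(D) fails at (0,1,0): the formula yields 1, φ is 0.
(C) is the remaining candidate, and it agrees with φ on all 8 inputs.

C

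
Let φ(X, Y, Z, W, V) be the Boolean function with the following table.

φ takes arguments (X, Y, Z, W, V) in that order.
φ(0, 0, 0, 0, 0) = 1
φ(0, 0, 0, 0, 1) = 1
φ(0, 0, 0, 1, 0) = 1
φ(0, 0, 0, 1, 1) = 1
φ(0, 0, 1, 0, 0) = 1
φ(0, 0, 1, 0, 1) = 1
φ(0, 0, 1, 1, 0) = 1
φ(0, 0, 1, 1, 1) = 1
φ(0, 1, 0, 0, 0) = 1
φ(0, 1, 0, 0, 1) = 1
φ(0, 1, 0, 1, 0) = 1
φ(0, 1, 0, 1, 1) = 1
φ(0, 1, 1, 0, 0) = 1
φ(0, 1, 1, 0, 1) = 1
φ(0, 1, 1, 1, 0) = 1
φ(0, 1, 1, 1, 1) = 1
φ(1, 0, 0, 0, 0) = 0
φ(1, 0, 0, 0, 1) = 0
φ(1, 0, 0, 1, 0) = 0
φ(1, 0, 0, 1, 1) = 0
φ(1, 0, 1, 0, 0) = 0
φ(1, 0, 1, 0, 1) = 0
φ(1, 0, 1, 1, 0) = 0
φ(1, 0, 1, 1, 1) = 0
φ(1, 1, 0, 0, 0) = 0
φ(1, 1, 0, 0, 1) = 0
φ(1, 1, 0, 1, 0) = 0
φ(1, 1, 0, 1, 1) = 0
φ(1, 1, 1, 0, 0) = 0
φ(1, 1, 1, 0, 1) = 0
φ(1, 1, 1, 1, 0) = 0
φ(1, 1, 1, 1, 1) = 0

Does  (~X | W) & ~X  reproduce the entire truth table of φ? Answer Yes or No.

Test each input against both φ and the formula:
  X=0, Y=0, Z=0, W=0, V=0: formula gives 1, φ = 1 ✓
  X=0, Y=0, Z=0, W=0, V=1: formula gives 1, φ = 1 ✓
  X=0, Y=0, Z=0, W=1, V=0: formula gives 1, φ = 1 ✓
  X=0, Y=0, Z=0, W=1, V=1: formula gives 1, φ = 1 ✓
  …and likewise for the remaining 28 rows.
Every row agrees, so the formula is equivalent.

Yes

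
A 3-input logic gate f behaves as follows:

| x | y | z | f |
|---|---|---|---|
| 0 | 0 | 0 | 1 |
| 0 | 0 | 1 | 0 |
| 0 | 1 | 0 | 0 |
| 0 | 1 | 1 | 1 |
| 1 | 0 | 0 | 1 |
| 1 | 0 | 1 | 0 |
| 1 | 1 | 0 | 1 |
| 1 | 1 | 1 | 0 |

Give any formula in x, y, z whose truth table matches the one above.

f(x, y, z) = ((((not x and not y) and not z) or ((not x and y) and z)) or ((x and not y) and not z)) or ((x and y) and not z)

Collect the rows where f=1 — (0,0,0), (0,1,1), (1,0,0), (1,1,0) — and write one minterm per row: ¬x·¬y·¬z, ¬x·y·z, x·¬y·¬z, x·y·¬z. Their union (logical OR) reproduces the table exactly.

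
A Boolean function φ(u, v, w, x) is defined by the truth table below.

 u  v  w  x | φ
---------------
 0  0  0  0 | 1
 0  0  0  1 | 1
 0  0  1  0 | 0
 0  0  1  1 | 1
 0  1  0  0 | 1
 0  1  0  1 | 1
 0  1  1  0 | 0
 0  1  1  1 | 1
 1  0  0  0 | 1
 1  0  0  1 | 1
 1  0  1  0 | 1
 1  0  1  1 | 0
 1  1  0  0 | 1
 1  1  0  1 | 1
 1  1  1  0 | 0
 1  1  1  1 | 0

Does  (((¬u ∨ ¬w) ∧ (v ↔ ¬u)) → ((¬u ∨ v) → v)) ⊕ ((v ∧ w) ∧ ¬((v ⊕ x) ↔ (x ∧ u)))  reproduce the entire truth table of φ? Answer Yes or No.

Check the formula against φ row by row:
  u=0, v=0, w=0, x=0: formula gives 1, φ = 1 ✓
  u=0, v=0, w=0, x=1: formula gives 1, φ = 1 ✓
  u=0, v=0, w=1, x=0: formula gives 1, but φ = 0 ✗
Since they disagree at (0,0,1,0), the expression is not a correct formula for φ.

No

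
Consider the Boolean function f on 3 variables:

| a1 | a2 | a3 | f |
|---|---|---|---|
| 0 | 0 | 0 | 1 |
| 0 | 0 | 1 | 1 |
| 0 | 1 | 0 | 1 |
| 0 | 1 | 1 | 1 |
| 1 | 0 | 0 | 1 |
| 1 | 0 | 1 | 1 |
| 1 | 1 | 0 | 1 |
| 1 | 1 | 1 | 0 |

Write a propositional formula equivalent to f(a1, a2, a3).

f(a1, a2, a3) = NOT ((a1 AND a2) AND a3)

The output is 0 only when every input is 1 — NAND of all inputs.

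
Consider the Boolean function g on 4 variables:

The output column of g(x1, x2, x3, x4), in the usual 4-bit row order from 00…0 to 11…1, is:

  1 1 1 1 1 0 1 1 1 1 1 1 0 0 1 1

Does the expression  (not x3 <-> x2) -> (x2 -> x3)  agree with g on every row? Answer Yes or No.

No

Check the formula against g row by row:
  x1=0, x2=0, x3=0, x4=0: formula gives 1, g = 1 ✓
  x1=0, x2=0, x3=0, x4=1: formula gives 1, g = 1 ✓
  x1=0, x2=0, x3=1, x4=0: formula gives 1, g = 1 ✓
  x1=0, x2=0, x3=1, x4=1: formula gives 1, g = 1 ✓
  x1=0, x2=1, x3=0, x4=0: formula gives 0, but g = 1 ✗
Row (0,1,0,0) is a counterexample, so the formula is not equivalent to g.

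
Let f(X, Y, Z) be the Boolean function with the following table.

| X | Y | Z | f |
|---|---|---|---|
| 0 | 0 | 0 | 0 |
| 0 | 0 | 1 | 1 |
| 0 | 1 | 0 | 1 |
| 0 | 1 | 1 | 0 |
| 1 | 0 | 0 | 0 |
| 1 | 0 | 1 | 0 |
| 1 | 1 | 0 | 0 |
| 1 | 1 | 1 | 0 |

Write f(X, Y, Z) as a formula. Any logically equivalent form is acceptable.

f(X, Y, Z) = ((NOT X AND NOT Y) AND Z) OR ((NOT X AND Y) AND NOT Z)

f=1 on 2 inputs: (0,0,1), (0,1,0). Reading each as a conjunction of literals (¬X·¬Y·Z, ¬X·Y·¬Z) and taking the OR gives the canonical DNF.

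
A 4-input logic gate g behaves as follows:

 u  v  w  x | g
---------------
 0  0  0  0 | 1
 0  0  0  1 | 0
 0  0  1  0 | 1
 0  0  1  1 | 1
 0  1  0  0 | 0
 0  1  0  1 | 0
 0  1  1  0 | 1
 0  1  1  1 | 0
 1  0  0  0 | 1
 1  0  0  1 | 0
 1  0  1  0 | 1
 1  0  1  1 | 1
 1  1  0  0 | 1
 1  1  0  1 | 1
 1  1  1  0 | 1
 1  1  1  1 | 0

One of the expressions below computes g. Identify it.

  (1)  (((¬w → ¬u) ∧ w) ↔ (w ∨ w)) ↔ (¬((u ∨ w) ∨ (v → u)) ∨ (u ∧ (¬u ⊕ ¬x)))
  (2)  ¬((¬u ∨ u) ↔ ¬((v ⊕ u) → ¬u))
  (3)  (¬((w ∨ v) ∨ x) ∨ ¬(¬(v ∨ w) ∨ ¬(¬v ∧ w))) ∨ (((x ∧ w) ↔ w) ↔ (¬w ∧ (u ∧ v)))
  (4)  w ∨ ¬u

3

(1): at (0,0,0,0) it gives 0, but g = 1 — eliminated.
(2): at (0,0,0,1) it gives 1, but g = 0 — eliminated.
(4): at (0,0,0,1) it gives 1, but g = 0 — eliminated.
Only (3) survives; checking it on all 16 rows confirms it matches g.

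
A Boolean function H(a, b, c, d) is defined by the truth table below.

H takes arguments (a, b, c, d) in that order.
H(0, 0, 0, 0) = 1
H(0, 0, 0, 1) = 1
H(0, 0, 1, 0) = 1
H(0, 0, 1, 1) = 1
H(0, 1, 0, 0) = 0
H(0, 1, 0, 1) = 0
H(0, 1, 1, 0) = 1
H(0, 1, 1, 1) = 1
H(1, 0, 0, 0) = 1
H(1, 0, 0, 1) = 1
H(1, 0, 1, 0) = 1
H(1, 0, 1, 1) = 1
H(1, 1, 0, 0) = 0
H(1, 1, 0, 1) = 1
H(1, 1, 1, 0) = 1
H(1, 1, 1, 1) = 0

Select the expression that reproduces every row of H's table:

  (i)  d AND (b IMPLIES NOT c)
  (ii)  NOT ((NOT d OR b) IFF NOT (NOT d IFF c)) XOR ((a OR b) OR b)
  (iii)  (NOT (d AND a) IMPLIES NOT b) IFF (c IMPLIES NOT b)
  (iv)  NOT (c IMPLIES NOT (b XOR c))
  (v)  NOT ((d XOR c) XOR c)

iii

(i) fails at (0,0,0,0): the formula yields 0, H is 1.
(ii) fails at (0,0,0,0): the formula yields 0, H is 1.
(iv) fails at (0,0,0,0): the formula yields 0, H is 1.
(v) fails at (0,0,0,1): the formula yields 0, H is 1.
That leaves (iii). Evaluating it on every row reproduces the table of H exactly.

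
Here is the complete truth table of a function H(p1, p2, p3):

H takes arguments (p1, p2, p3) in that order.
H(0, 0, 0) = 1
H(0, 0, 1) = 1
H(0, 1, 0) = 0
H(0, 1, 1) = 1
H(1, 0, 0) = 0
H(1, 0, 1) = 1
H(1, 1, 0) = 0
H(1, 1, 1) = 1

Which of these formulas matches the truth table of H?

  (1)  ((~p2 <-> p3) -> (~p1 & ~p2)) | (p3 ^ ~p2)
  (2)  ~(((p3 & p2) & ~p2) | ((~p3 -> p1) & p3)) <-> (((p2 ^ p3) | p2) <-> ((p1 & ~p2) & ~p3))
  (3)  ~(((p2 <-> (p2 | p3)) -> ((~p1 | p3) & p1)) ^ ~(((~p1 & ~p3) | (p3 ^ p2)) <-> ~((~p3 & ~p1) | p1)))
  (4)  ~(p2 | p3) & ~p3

(1) disagrees with H on (1,0,0) (formula → 1, table → 0); rule it out.
(3) disagrees with H on (0,0,0) (formula → 0, table → 1); rule it out.
(4) disagrees with H on (0,0,1) (formula → 0, table → 1); rule it out.
(2) is the remaining candidate, and it agrees with H on all 8 inputs.

2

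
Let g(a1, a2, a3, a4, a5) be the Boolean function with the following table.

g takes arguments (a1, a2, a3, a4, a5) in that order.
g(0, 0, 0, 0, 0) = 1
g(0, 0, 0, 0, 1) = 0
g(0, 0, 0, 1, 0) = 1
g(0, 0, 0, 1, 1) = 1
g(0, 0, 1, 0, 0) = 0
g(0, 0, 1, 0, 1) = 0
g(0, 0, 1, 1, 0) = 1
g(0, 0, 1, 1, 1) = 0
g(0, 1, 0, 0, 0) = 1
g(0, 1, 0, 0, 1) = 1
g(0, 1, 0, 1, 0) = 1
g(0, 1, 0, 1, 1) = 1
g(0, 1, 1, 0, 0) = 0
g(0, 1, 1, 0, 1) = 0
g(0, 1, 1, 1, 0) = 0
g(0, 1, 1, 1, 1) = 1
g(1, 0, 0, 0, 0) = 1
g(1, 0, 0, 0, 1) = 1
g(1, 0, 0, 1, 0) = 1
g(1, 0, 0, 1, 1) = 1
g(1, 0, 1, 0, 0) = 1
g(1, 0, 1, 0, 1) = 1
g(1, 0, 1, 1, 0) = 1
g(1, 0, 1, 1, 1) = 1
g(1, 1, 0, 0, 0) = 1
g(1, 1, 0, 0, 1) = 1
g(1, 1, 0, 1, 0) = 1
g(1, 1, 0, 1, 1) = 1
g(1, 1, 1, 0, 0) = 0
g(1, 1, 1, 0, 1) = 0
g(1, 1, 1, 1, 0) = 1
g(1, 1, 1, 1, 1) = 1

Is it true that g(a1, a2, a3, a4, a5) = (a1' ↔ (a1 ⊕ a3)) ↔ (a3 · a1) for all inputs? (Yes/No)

Check the formula against g row by row:
  a1=0, a2=0, a3=0, a4=0, a5=0: formula gives 1, g = 1 ✓
  a1=0, a2=0, a3=0, a4=0, a5=1: formula gives 1, but g = 0 ✗
Row (0,0,0,0,1) is a counterexample, so the formula is not equivalent to g.

No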